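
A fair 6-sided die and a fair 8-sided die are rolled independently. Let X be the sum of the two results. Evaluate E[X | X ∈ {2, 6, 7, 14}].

P(X ∈ {2, 6, 7, 14}) = 13/48.
Σ over the event: 2·1/48 + 6·5/48 + 7·1/8 + 14·1/48 = 11/6.
E[X | X ∈ {2, 6, 7, 14}] = (11/6) / (13/48) = 88/13.

88/13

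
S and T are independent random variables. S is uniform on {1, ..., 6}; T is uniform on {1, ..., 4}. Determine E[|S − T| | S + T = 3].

1

P(S + T = 3) = 1/12.
Summing |S−T|·P(x,y) over outcomes with S + T = 3 gives 1/12.
E[|S − T| | S + T = 3] = (1/12) / (1/12) = 1.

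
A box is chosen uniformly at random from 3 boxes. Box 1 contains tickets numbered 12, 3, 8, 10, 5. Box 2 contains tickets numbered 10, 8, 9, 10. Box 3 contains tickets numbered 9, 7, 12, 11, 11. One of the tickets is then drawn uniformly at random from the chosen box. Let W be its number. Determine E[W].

E[W | box 1] = (12+3+8+10+5)/5 = 38/5.
E[W | box 2] = (10+8+9+10)/4 = 37/4.
E[W | box 3] = (9+7+12+11+11)/5 = 10.
By the law of total expectation,
E[W] = (1/3)·(38/5) + (1/3)·(37/4) + (1/3)·(10) = 179/20.

179/20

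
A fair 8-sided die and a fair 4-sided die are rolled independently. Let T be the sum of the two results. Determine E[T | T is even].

P(T is even) = 1/2.
Σ over the event: 2·1/32 + 4·3/32 + 6·1/8 + 8·1/8 + 10·3/32 + 12·1/32 = 7/2.
E[T | T is even] = (7/2) / (1/2) = 7.

7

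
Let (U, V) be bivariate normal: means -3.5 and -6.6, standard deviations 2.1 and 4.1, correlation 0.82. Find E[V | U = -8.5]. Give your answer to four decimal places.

For a bivariate normal, E[V | U=x] = μ_V + ρ·(σ_V/σ_U)·(x − μ_U).
E[V | U=-8.5] = -6.6 + (0.82)·(4.1/2.1)·(-8.5 − (-3.5)) = -6.6 + (1.60095)·(-5) = -14.6048.

-14.6048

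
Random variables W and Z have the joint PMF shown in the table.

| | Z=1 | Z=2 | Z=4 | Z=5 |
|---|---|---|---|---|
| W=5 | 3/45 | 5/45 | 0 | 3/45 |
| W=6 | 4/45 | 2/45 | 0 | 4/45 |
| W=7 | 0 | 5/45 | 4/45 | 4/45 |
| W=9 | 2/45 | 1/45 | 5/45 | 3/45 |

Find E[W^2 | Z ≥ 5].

47

P(Z ≥ 5) = 14/45.
Σ W^2·P over the event = 25·(3/45) + 36·(4/45) + 49·(4/45) + 81·(3/45) = 658/45.
E[W^2 | Z ≥ 5] = (658/45) / (14/45) = 47.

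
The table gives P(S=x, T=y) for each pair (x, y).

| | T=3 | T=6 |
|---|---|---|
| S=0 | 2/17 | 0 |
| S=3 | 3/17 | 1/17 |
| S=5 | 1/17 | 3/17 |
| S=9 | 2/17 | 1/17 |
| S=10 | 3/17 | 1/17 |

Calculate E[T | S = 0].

P(S = 0) = 2/17.
Σ T·P over the event = 3·(2/17) = 6/17.
E[T | S = 0] = (6/17) / (2/17) = 3.

3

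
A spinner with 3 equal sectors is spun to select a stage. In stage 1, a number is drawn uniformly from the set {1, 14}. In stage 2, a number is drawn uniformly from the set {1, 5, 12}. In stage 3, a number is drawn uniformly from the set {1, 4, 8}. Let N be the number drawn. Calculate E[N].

107/18

E[N | stage 1] = (1+14)/2 = 15/2.
E[N | stage 2] = (1+5+12)/3 = 6.
E[N | stage 3] = (1+4+8)/3 = 13/3.
By the law of total expectation,
E[N] = (1/3)·(15/2) + (1/3)·(6) + (1/3)·(13/3) = 107/18.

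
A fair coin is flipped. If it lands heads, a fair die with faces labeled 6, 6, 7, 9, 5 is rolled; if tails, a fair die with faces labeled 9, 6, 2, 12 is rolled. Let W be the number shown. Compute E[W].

277/40

E[W | heads] = (6+6+7+9+5)/5 = 33/5.
E[W | tails] = (9+6+2+12)/4 = 29/4.
E[W] = (1/2)·(33/5) + (1/2)·(29/4) = 277/40.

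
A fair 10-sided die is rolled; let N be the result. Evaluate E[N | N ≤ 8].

Given N ≤ 8, N is equally likely to be any of {1, 2, 3, 4, 5, 6, 7, 8}.
E[N | N ≤ 8] = (1 + 2 + 3 + 4 + 5 + 6 + 7 + 8) / 8 = 9/2.

9/2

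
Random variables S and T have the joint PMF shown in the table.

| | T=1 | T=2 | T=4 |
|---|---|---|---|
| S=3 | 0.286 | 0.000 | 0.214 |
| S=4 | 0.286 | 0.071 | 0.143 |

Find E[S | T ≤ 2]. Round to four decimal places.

3.5552

P(T ≤ 2) = 0.643.
Σ S·P over the event = 3·(0.286) + 4·(0.286) + 4·(0.071) = 2.286.
E[S | T ≤ 2] = (2.286) / (0.643) = 3.5552.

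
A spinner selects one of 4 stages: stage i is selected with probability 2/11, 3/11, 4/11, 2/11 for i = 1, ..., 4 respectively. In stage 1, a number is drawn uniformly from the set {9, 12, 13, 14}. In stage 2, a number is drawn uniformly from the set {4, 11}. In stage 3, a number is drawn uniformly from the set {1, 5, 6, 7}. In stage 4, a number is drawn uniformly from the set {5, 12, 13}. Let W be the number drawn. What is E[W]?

E[W | stage 1] = (9+12+13+14)/4 = 12.
E[W | stage 2] = (4+11)/2 = 15/2.
E[W | stage 3] = (1+5+6+7)/4 = 19/4.
E[W | stage 4] = (5+12+13)/3 = 10.
By the law of total expectation,
E[W] = (2/11)·(12) + (3/11)·(15/2) + (4/11)·(19/4) + (2/11)·(10) = 171/22.

171/22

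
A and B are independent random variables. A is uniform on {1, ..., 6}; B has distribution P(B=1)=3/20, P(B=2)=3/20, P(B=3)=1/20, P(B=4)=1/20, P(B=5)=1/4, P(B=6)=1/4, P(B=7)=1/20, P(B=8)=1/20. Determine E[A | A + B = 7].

P(A + B = 7) = 3/20.
Summing A·P(x,y) over outcomes with A + B = 7 gives 11/24.
E[A | A + B = 7] = (11/24) / (3/20) = 55/18.

55/18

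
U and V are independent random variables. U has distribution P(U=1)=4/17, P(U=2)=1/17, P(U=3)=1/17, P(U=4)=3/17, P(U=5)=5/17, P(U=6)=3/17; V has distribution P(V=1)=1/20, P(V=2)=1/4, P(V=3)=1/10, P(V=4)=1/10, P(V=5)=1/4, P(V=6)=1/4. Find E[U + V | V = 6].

P(V = 6) = 1/4.
Summing (U+V)·P(x,y) over outcomes with V = 6 gives 83/34.
E[U + V | V = 6] = (83/34) / (1/4) = 166/17.

166/17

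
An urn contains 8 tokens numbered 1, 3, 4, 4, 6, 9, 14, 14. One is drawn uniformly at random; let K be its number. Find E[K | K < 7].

18/5

P(K < 7) = 5/8.
Σ over the event: 1·1/8 + 3·1/8 + 4·1/4 + 6·1/8 = 9/4.
E[K | K < 7] = (9/4) / (5/8) = 18/5.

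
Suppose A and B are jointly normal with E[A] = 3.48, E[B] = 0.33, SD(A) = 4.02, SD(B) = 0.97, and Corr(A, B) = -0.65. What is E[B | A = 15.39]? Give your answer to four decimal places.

-1.5380

The regression of B on A has slope ρ·σ_B/σ_A and passes through (μ_A, μ_B).
E[B | A=15.39] = 0.33 + (-0.65)·(0.97/4.02)·(15.39 − (3.48)) = 0.33 + (-0.15684)·(11.91) = -1.5380.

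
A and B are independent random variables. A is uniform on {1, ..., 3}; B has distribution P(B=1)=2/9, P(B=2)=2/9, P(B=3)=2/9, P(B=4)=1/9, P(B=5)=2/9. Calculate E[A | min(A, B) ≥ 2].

5/2

P(min(A, B) ≥ 2) = 14/27.
Summing A·P(x,y) over outcomes with min(A, B) ≥ 2 gives 35/27.
E[A | min(A, B) ≥ 2] = (35/27) / (14/27) = 5/2.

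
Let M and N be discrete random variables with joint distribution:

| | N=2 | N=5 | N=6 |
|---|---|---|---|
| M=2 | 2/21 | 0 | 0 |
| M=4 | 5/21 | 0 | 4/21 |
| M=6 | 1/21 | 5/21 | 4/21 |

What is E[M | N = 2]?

P(N = 2) = 8/21.
Σ M·P over the event = 2·(2/21) + 4·(5/21) + 6·(1/21) = 10/7.
E[M | N = 2] = (10/7) / (8/21) = 15/4.

15/4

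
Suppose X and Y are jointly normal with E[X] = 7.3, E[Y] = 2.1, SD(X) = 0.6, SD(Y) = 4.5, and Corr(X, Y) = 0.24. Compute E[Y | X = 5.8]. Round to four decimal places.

For a bivariate normal, E[Y | X=x] = μ_Y + ρ·(σ_Y/σ_X)·(x − μ_X).
E[Y | X=5.8] = 2.1 + (0.24)·(4.5/0.6)·(5.8 − (7.3)) = 2.1 + (1.8)·(-1.5) = -0.6000.

-0.6000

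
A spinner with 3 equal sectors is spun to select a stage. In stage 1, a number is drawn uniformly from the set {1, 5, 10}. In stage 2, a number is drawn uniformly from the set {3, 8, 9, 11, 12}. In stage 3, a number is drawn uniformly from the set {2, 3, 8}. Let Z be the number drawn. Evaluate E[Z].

E[Z | stage 1] = (1+5+10)/3 = 16/3.
E[Z | stage 2] = (3+8+9+11+12)/5 = 43/5.
E[Z | stage 3] = (2+3+8)/3 = 13/3.
E[Z] = (1/3)·(16/3) + (1/3)·(43/5) + (1/3)·(13/3) = 274/45.

274/45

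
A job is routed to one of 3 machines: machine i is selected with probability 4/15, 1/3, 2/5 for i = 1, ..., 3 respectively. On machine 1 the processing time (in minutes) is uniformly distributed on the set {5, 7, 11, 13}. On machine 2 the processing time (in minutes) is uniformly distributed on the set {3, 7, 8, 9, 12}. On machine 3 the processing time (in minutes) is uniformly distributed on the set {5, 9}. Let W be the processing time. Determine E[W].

39/5

E[W | machine 1] = (5+7+11+13)/4 = 9.
E[W | machine 2] = (3+7+8+9+12)/5 = 39/5.
E[W | machine 3] = (5+9)/2 = 7.
By the law of total expectation,
E[W] = (4/15)·(9) + (1/3)·(39/5) + (2/5)·(7) = 39/5.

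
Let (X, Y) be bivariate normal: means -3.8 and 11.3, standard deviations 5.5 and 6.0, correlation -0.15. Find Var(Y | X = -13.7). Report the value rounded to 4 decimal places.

For a bivariate normal, Var(Y | X=x) = σ_Y²(1 − ρ²).
Var(Y | X=-13.7) = (6.0)²·(1 − (-0.15)²) = 36·0.9775 = 35.1900.

35.1900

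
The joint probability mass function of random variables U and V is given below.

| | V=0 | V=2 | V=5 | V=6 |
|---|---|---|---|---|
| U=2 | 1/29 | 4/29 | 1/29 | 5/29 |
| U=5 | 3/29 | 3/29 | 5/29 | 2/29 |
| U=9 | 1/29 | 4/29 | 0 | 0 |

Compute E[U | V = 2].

P(V = 2) = 11/29.
Σ U·P over the event = 2·(4/29) + 5·(3/29) + 9·(4/29) = 59/29.
E[U | V = 2] = (59/29) / (11/29) = 59/11.

59/11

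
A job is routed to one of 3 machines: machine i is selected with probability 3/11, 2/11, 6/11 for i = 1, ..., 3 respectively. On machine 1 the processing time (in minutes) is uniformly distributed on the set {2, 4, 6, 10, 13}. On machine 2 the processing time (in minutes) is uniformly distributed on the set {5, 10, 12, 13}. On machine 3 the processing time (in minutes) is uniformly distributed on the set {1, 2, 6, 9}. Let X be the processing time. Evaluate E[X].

E[X | machine 1] = (2+4+6+10+13)/5 = 7.
E[X | machine 2] = (5+10+12+13)/4 = 10.
E[X | machine 3] = (1+2+6+9)/4 = 9/2.
By the law of total expectation,
E[X] = (3/11)·(7) + (2/11)·(10) + (6/11)·(9/2) = 68/11.

68/11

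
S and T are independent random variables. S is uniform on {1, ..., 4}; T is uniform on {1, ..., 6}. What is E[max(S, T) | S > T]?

10/3

Outcomes with S > T: (2,1), (3,1), (3,2), (4,1), (4,2), (4,3), each with probability 1/24.
E[max(S, T) | S > T] = (2 + 3 + 3 + 4 + 4 + 4) / 6 = 10/3.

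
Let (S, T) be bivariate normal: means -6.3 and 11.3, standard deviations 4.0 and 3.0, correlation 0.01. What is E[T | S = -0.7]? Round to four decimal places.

11.3420

E[T | S=x] = μ_T + ρ(σ_T/σ_S)(x − μ_S) for jointly normal variables.
E[T | S=-0.7] = 11.3 + (0.01)·(3.0/4.0)·(-0.7 − (-6.3)) = 11.3 + (0.0075)·(5.6) = 11.3420.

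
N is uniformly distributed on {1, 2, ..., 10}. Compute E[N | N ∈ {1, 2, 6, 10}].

P(N ∈ {1, 2, 6, 10}) = 2/5.
Σ over the event: 1·1/10 + 2·1/10 + 6·1/10 + 10·1/10 = 19/10.
E[N | N ∈ {1, 2, 6, 10}] = (19/10) / (2/5) = 19/4.

19/4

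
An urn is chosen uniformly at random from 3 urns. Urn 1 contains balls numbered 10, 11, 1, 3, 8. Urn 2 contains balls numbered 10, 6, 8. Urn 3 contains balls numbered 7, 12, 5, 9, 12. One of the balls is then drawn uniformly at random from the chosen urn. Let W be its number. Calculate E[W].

118/15

E[W | urn 1] = (10+11+1+3+8)/5 = 33/5.
E[W | urn 2] = (10+6+8)/3 = 8.
E[W | urn 3] = (7+12+5+9+12)/5 = 9.
E[W] = (1/3)·(33/5) + (1/3)·(8) + (1/3)·(9) = 118/15.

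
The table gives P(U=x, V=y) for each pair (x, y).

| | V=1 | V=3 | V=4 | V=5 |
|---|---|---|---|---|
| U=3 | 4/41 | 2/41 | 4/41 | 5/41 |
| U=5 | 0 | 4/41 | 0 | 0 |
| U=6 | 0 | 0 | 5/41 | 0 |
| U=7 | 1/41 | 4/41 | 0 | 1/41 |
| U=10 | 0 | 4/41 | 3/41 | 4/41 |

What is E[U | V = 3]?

47/7

P(V = 3) = 14/41.
Σ U·P over the event = 3·(2/41) + 5·(4/41) + 7·(4/41) + 10·(4/41) = 94/41.
E[U | V = 3] = (94/41) / (14/41) = 47/7.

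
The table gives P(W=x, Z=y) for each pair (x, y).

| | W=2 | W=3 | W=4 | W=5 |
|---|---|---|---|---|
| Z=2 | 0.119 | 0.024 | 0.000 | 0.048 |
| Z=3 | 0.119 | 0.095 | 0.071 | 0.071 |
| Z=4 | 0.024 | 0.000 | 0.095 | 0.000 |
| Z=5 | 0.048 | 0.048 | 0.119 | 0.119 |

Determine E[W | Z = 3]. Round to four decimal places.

P(Z = 3) = 0.356.
Σ W·P over the event = 2·(0.119) + 3·(0.095) + 4·(0.071) + 5·(0.071) = 1.162.
E[W | Z = 3] = (1.162) / (0.356) = 3.2640.

3.2640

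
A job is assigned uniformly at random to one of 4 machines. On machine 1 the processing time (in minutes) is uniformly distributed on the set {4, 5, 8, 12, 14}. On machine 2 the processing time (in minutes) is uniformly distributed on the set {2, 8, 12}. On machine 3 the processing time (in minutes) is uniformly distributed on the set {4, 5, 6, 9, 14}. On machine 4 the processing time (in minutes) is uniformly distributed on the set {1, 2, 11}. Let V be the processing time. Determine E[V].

E[V | machine 1] = (4+5+8+12+14)/5 = 43/5.
E[V | machine 2] = (2+8+12)/3 = 22/3.
E[V | machine 3] = (4+5+6+9+14)/5 = 38/5.
E[V | machine 4] = (1+2+11)/3 = 14/3.
E[V] = (1/4)·(43/5) + (1/4)·(22/3) + (1/4)·(38/5) + (1/4)·(14/3) = 141/20.

141/20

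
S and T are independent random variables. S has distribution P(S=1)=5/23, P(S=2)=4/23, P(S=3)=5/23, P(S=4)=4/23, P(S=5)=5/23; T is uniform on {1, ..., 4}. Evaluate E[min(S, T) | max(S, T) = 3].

43/24

P(max(S, T) = 3) = 6/23.
Summing min(S,T)·P(x,y) over outcomes with max(S, T) = 3 gives 43/92.
E[min(S, T) | max(S, T) = 3] = (43/92) / (6/23) = 43/24.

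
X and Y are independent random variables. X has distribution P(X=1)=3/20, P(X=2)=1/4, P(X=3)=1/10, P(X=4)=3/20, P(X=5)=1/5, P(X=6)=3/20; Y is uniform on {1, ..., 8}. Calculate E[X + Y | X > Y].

P(X > Y) = 49/160.
Summing (X+Y)·P(x,y) over outcomes with X > Y gives 171/80.
E[X + Y | X > Y] = (171/80) / (49/160) = 342/49.

342/49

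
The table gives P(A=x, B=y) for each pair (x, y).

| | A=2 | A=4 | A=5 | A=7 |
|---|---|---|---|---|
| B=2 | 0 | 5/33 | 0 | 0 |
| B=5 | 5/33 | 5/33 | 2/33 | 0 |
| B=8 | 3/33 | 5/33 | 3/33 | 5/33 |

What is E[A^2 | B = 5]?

P(B = 5) = 4/11.
Σ A^2·P over the event = 4·(5/33) + 16·(5/33) + 25·(2/33) = 50/11.
E[A^2 | B = 5] = (50/11) / (4/11) = 25/2.

25/2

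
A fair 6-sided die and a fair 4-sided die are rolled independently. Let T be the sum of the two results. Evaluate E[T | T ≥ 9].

28/3

P(T ≥ 9) = 1/8.
Σ over the event: 9·1/12 + 10·1/24 = 7/6.
E[T | T ≥ 9] = (7/6) / (1/8) = 28/3.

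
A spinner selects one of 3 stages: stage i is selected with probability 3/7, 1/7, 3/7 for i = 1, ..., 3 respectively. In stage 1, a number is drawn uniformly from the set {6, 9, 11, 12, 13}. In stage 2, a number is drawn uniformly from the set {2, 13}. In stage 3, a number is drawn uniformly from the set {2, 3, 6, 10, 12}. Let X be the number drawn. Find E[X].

579/70

E[X | stage 1] = (6+9+11+12+13)/5 = 51/5.
E[X | stage 2] = (2+13)/2 = 15/2.
E[X | stage 3] = (2+3+6+10+12)/5 = 33/5.
E[X] = (3/7)·(51/5) + (1/7)·(15/2) + (3/7)·(33/5) = 579/70.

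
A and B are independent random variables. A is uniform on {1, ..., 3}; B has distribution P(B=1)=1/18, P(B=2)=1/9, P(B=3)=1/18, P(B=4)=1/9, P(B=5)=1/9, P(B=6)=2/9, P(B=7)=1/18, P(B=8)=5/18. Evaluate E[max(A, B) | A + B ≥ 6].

P(A + B ≥ 6) = 41/54.
Summing max(A,B)·P(x,y) over outcomes with A + B ≥ 6 gives 131/27.
E[max(A, B) | A + B ≥ 6] = (131/27) / (41/54) = 262/41.

262/41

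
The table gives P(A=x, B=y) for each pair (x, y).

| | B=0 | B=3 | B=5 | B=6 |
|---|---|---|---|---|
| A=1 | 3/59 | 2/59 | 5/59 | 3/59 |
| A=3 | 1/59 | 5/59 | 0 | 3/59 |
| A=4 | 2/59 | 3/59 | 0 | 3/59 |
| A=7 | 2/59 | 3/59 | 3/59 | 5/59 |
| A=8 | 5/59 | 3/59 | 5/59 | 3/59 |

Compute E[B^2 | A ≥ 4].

P(A ≥ 4) = 37/59.
Summing B^2·P(A=x,B=y) over the conditioning event gives 677/59.
E[B^2 | A ≥ 4] = (677/59) / (37/59) = 677/37.

677/37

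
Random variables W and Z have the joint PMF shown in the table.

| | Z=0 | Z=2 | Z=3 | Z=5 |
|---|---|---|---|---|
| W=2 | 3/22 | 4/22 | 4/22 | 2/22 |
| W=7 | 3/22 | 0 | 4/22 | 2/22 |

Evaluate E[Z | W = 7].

P(W = 7) = 9/22.
Summing Z·P(W=x,Z=y) over the conditioning event gives 1.
E[Z | W = 7] = (1) / (9/22) = 22/9.

22/9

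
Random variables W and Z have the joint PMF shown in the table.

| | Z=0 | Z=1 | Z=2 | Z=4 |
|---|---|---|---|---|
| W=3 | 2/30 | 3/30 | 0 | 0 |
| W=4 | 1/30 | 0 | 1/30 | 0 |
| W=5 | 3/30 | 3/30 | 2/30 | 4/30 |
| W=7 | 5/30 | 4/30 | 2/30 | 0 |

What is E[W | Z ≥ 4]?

P(Z ≥ 4) = 2/15.
Σ W·P over the event = 5·(4/30) = 2/3.
E[W | Z ≥ 4] = (2/3) / (2/15) = 5.

5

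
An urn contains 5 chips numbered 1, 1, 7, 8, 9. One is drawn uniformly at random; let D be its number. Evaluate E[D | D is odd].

9/2

P(D is odd) = 4/5.
Σ over the event: 1·2/5 + 7·1/5 + 9·1/5 = 18/5.
E[D | D is odd] = (18/5) / (4/5) = 9/2.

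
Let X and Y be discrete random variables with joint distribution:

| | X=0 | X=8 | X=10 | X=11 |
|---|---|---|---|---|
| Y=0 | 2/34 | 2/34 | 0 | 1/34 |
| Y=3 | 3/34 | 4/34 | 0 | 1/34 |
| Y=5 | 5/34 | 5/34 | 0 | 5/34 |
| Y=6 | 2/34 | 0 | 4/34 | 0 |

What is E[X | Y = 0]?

P(Y = 0) = 5/34.
Σ X·P over the event = 0·(2/34) + 8·(2/34) + 11·(1/34) = 27/34.
E[X | Y = 0] = (27/34) / (5/34) = 27/5.

27/5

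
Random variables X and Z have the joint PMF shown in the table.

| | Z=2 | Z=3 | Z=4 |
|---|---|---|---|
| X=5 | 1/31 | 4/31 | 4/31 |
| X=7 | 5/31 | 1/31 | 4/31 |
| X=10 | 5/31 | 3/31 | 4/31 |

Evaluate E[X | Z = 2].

90/11

P(Z = 2) = 11/31.
Σ X·P over the event = 5·(1/31) + 7·(5/31) + 10·(5/31) = 90/31.
E[X | Z = 2] = (90/31) / (11/31) = 90/11.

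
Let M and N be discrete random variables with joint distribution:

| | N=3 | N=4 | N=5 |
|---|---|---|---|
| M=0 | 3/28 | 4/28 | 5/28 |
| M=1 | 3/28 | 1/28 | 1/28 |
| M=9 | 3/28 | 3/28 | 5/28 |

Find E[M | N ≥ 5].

46/11

P(N ≥ 5) = 11/28.
Σ M·P over the event = 0·(5/28) + 1·(1/28) + 9·(5/28) = 23/14.
E[M | N ≥ 5] = (23/14) / (11/28) = 46/11.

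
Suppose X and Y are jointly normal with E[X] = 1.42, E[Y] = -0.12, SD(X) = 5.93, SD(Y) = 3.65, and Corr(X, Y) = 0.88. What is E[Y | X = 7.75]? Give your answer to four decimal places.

3.3087

The regression of Y on X has slope ρ·σ_Y/σ_X and passes through (μ_X, μ_Y).
E[Y | X=7.75] = -0.12 + (0.88)·(3.65/5.93)·(7.75 − (1.42)) = -0.12 + (0.541653)·(6.33) = 3.3087.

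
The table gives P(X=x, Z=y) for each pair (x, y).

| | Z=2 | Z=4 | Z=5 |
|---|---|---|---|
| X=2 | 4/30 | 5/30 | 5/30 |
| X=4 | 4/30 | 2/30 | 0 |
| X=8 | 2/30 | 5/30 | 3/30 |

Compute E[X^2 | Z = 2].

P(Z = 2) = 1/3.
Σ X^2·P over the event = 4·(4/30) + 16·(4/30) + 64·(2/30) = 104/15.
E[X^2 | Z = 2] = (104/15) / (1/3) = 104/5.

104/5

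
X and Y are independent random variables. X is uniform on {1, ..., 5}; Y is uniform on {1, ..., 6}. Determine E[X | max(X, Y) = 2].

Outcomes with max(X, Y) = 2: (1,2), (2,1), (2,2), each with probability 1/30.
E[X | max(X, Y) = 2] = (1 + 2 + 2) / 3 = 5/3.

5/3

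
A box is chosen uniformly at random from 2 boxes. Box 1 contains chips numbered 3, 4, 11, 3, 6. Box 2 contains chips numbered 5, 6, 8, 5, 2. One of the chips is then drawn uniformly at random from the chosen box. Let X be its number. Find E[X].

53/10

E[X | box 1] = (3+4+11+3+6)/5 = 27/5.
E[X | box 2] = (5+6+8+5+2)/5 = 26/5.
E[X] = (1/2)·(27/5) + (1/2)·(26/5) = 53/10.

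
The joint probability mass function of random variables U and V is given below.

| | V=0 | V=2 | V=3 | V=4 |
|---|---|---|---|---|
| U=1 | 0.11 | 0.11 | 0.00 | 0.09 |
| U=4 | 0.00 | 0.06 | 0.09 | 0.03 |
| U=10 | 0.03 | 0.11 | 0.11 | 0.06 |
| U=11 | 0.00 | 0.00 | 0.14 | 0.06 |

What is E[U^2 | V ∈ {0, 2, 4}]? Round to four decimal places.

P(V ∈ {0, 2, 4}) = 0.66.
Summing U^2·P(U=x,V=y) over the conditioning event gives 29.01.
E[U^2 | V ∈ {0, 2, 4}] = (29.01) / (0.66) = 43.9545.

43.9545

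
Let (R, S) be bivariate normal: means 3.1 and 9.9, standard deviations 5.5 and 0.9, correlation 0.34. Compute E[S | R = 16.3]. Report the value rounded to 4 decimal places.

For a bivariate normal, E[S | R=x] = μ_S + ρ·(σ_S/σ_R)·(x − μ_R).
E[S | R=16.3] = 9.9 + (0.34)·(0.9/5.5)·(16.3 − (3.1)) = 9.9 + (0.055636)·(13.2) = 10.6344.

10.6344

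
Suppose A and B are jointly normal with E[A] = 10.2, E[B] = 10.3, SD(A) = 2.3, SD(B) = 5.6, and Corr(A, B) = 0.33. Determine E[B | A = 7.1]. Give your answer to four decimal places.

7.8092

For a bivariate normal, E[B | A=x] = μ_B + ρ·(σ_B/σ_A)·(x − μ_A).
E[B | A=7.1] = 10.3 + (0.33)·(5.6/2.3)·(7.1 − (10.2)) = 10.3 + (0.80348)·(-3.1) = 7.8092.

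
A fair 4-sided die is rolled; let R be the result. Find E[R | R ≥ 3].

Given R ≥ 3, R is equally likely to be any of {3, 4}.
E[R | R ≥ 3] = (3 + 4) / 2 = 7/2.

7/2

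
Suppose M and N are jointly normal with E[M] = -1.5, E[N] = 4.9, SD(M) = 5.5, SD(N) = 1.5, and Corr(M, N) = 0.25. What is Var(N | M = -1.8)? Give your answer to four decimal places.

For a bivariate normal, Var(N | M=x) = σ_N²(1 − ρ²).
Var(N | M=-1.8) = (1.5)²·(1 − (0.25)²) = 2.25·0.9375 = 2.1094.

2.1094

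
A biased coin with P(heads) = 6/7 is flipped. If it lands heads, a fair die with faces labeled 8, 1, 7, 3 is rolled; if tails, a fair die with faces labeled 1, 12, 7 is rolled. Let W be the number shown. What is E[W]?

211/42

E[W | heads] = (8+1+7+3)/4 = 19/4.
E[W | tails] = (1+12+7)/3 = 20/3.
By the law of total expectation,
E[W] = (6/7)·(19/4) + (1/7)·(20/3) = 211/42.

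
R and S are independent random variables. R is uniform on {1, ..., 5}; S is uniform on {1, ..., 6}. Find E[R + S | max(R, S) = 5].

70/9

Outcomes with max(R, S) = 5: (1,5), (2,5), (3,5), (4,5), (5,1), (5,2), (5,3), (5,4), (5,5), each with probability 1/30.
E[R + S | max(R, S) = 5] = (6 + 7 + 8 + 9 + 6 + 7 + 8 + 9 + 10) / 9 = 70/9.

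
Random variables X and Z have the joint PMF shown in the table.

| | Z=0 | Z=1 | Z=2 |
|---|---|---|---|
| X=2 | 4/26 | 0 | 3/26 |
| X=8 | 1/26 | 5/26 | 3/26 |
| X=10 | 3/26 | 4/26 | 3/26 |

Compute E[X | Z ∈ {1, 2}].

P(Z ∈ {1, 2}) = 9/13.
Σ X·P over the event = 2·(3/26) + 8·(5/26) + 8·(3/26) + 10·(4/26) + 10·(3/26) = 70/13.
E[X | Z ∈ {1, 2}] = (70/13) / (9/13) = 70/9.

70/9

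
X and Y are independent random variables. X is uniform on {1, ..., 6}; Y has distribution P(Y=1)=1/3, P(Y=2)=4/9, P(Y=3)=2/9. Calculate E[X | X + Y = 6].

37/9

P(X + Y = 6) = 1/6.
Summing X·P(x,y) over outcomes with X + Y = 6 gives 37/54.
E[X | X + Y = 6] = (37/54) / (1/6) = 37/9.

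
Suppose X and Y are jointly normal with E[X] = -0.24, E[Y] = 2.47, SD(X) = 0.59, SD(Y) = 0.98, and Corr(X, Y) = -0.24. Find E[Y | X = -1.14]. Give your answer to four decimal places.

The regression of Y on X has slope ρ·σ_Y/σ_X and passes through (μ_X, μ_Y).
E[Y | X=-1.14] = 2.47 + (-0.24)·(0.98/0.59)·(-1.14 − (-0.24)) = 2.47 + (-0.39864)·(-0.9) = 2.8288.

2.8288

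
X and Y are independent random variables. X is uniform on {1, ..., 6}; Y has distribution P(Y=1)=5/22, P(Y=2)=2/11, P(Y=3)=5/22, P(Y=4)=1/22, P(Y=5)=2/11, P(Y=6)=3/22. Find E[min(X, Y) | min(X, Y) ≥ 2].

P(min(X, Y) ≥ 2) = 85/132.
Summing min(X,Y)·P(x,y) over outcomes with min(X, Y) ≥ 2 gives 263/132.
E[min(X, Y) | min(X, Y) ≥ 2] = (263/132) / (85/132) = 263/85.

263/85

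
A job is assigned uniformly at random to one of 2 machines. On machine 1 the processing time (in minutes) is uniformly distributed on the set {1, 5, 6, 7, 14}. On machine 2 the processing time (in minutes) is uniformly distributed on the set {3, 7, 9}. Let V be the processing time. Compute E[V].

E[V | machine 1] = (1+5+6+7+14)/5 = 33/5.
E[V | machine 2] = (3+7+9)/3 = 19/3.
E[V] = (1/2)·(33/5) + (1/2)·(19/3) = 97/15.

97/15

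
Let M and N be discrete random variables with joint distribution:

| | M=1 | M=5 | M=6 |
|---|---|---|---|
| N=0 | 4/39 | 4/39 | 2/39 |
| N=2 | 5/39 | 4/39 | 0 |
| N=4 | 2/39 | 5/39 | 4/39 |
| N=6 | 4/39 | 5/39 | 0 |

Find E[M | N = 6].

29/9

P(N = 6) = 3/13.
Σ M·P over the event = 1·(4/39) + 5·(5/39) = 29/39.
E[M | N = 6] = (29/39) / (3/13) = 29/9.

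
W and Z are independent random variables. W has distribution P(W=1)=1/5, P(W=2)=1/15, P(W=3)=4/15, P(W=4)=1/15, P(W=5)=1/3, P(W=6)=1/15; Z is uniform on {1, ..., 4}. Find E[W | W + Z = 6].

P(W + Z = 6) = 11/60.
Summing W·P(x,y) over outcomes with W + Z = 6 gives 43/60.
E[W | W + Z = 6] = (43/60) / (11/60) = 43/11.

43/11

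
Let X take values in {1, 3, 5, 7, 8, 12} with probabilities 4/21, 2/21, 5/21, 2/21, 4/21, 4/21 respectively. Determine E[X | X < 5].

5/3

P(X < 5) = 2/7.
Σ over the event: 1·4/21 + 3·2/21 = 10/21.
E[X | X < 5] = (10/21) / (2/7) = 5/3.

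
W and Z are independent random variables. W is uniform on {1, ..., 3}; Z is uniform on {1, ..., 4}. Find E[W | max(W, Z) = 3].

Outcomes with max(W, Z) = 3: (1,3), (2,3), (3,1), (3,2), (3,3), each with probability 1/12.
E[W | max(W, Z) = 3] = (1 + 2 + 3 + 3 + 3) / 5 = 12/5.

12/5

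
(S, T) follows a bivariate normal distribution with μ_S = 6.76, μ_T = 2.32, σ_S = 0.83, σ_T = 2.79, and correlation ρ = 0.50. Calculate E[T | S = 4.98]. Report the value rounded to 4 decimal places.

-0.6717

The regression of T on S has slope ρ·σ_T/σ_S and passes through (μ_S, μ_T).
E[T | S=4.98] = 2.32 + (0.50)·(2.79/0.83)·(4.98 − (6.76)) = 2.32 + (1.68072)·(-1.78) = -0.6717.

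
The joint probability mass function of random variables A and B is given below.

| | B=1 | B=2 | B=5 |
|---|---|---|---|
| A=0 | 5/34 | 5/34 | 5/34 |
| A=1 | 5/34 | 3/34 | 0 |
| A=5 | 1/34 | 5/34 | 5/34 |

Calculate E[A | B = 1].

10/11

P(B = 1) = 11/34.
Σ A·P over the event = 0·(5/34) + 1·(5/34) + 5·(1/34) = 5/17.
E[A | B = 1] = (5/17) / (11/34) = 10/11.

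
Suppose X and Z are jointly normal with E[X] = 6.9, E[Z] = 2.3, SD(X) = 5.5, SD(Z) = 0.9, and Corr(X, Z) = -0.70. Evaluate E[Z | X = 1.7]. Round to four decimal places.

For a bivariate normal, E[Z | X=x] = μ_Z + ρ·(σ_Z/σ_X)·(x − μ_X).
E[Z | X=1.7] = 2.3 + (-0.70)·(0.9/5.5)·(1.7 − (6.9)) = 2.3 + (-0.114545)·(-5.2) = 2.8956.

2.8956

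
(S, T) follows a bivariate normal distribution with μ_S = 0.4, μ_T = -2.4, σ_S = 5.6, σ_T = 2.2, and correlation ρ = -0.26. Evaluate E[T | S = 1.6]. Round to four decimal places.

-2.5226

For a bivariate normal, E[T | S=x] = μ_T + ρ·(σ_T/σ_S)·(x − μ_S).
E[T | S=1.6] = -2.4 + (-0.26)·(2.2/5.6)·(1.6 − (0.4)) = -2.4 + (-0.10214)·(1.2) = -2.5226.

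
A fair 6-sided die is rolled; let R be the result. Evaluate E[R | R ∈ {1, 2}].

P(R ∈ {1, 2}) = 1/3.
Σ over the event: 1·1/6 + 2·1/6 = 1/2.
E[R | R ∈ {1, 2}] = (1/2) / (1/3) = 3/2.

3/2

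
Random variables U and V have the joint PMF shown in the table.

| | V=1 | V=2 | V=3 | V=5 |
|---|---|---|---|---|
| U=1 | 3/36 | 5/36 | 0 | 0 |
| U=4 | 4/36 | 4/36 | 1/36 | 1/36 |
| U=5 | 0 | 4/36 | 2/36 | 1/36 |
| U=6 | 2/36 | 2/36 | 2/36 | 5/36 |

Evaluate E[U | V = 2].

P(V = 2) = 5/12.
Summing U·P(U=x,V=y) over the conditioning event gives 53/36.
E[U | V = 2] = (53/36) / (5/12) = 53/15.

53/15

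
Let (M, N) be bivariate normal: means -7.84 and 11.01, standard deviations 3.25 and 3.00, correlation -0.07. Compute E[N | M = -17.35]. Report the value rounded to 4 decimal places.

E[N | M=x] = μ_N + ρ(σ_N/σ_M)(x − μ_M) for jointly normal variables.
E[N | M=-17.35] = 11.01 + (-0.07)·(3.00/3.25)·(-17.35 − (-7.84)) = 11.01 + (-0.064615)·(-9.51) = 11.6245.

11.6245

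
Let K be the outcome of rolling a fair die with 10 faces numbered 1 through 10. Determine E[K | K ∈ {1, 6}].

P(K ∈ {1, 6}) = 1/5.
Σ over the event: 1·1/10 + 6·1/10 = 7/10.
E[K | K ∈ {1, 6}] = (7/10) / (1/5) = 7/2.

7/2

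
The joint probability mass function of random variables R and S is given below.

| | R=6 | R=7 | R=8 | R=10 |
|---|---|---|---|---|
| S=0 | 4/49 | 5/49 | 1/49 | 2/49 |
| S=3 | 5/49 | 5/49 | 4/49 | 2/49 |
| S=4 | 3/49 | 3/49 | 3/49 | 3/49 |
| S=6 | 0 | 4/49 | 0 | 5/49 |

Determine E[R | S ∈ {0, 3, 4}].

297/40

P(S ∈ {0, 3, 4}) = 40/49.
Summing R·P(R=x,S=y) over the conditioning event gives 297/49.
E[R | S ∈ {0, 3, 4}] = (297/49) / (40/49) = 297/40.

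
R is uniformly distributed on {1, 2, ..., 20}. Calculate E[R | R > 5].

13

P(R > 5) = 3/4.
E[R | R > 5] = (39/4) / (3/4) = 13.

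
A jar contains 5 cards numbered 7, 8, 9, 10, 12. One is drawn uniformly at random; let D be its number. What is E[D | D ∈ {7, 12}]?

P(D ∈ {7, 12}) = 2/5.
Σ over the event: 7·1/5 + 12·1/5 = 19/5.
E[D | D ∈ {7, 12}] = (19/5) / (2/5) = 19/2.

19/2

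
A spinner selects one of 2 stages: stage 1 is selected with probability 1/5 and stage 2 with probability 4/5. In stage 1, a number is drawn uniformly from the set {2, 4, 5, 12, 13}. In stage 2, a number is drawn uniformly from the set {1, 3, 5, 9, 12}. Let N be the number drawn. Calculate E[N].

156/25

E[N | stage 1] = (2+4+5+12+13)/5 = 36/5.
E[N | stage 2] = (1+3+5+9+12)/5 = 6.
By the law of total expectation,
E[N] = (1/5)·(36/5) + (4/5)·(6) = 156/25.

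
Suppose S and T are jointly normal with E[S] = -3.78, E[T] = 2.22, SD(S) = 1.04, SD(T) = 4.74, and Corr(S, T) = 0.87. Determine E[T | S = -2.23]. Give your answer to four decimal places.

For a bivariate normal, E[T | S=x] = μ_T + ρ·(σ_T/σ_S)·(x − μ_S).
E[T | S=-2.23] = 2.22 + (0.87)·(4.74/1.04)·(-2.23 − (-3.78)) = 2.22 + (3.96519)·(1.55) = 8.3660.

8.3660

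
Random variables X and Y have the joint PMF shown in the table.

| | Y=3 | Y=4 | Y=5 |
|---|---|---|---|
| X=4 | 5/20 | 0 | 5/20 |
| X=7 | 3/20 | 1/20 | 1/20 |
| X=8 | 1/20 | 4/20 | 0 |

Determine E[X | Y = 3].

49/9

P(Y = 3) = 9/20.
Summing X·P(X=x,Y=y) over the conditioning event gives 49/20.
E[X | Y = 3] = (49/20) / (9/20) = 49/9.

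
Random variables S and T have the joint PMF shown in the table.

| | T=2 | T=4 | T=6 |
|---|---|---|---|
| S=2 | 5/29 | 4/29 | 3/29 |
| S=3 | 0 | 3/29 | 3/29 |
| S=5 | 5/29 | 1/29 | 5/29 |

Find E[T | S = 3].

5

P(S = 3) = 6/29.
Σ T·P over the event = 4·(3/29) + 6·(3/29) = 30/29.
E[T | S = 3] = (30/29) / (6/29) = 5.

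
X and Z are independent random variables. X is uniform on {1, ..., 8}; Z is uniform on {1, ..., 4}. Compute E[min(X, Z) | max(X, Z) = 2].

P(max(X, Z) = 2) = 3/32.
Summing min(X,Z)·P(x,y) over outcomes with max(X, Z) = 2 gives 1/8.
E[min(X, Z) | max(X, Z) = 2] = (1/8) / (3/32) = 4/3.

4/3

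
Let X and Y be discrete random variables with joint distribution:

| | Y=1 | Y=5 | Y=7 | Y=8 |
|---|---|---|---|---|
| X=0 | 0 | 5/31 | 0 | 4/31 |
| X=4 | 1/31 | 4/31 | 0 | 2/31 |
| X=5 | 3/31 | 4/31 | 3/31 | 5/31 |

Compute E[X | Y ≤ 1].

19/4

P(Y ≤ 1) = 4/31.
Summing X·P(X=x,Y=y) over the conditioning event gives 19/31.
E[X | Y ≤ 1] = (19/31) / (4/31) = 19/4.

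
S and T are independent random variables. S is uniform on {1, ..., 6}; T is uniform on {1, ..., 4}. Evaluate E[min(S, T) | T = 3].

Outcomes with T = 3: (1,3), (2,3), (3,3), (4,3), (5,3), (6,3), each with probability 1/24.
E[min(S, T) | T = 3] = (1 + 2 + 3 + 3 + 3 + 3) / 6 = 5/2.

5/2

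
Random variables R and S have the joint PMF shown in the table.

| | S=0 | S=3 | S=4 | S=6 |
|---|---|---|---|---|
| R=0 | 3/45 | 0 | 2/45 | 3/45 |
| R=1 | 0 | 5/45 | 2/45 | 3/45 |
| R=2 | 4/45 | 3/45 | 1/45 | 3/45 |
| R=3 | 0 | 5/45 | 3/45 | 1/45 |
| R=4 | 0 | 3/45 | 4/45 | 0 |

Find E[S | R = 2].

31/11

P(R = 2) = 11/45.
Σ S·P over the event = 0·(4/45) + 3·(3/45) + 4·(1/45) + 6·(3/45) = 31/45.
E[S | R = 2] = (31/45) / (11/45) = 31/11.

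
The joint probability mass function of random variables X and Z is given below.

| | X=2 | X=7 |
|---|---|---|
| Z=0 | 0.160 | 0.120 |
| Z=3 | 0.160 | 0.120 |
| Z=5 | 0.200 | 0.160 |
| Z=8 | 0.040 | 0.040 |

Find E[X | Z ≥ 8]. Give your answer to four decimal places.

P(Z ≥ 8) = 0.080.
Σ X·P over the event = 2·(0.040) + 7·(0.040) = 0.360.
E[X | Z ≥ 8] = (0.360) / (0.080) = 4.5000.

4.5000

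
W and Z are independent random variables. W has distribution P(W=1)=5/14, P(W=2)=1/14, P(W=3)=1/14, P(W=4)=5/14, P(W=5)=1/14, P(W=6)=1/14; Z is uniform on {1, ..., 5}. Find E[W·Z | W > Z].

P(W > Z) = 27/70.
Summing WZ·P(x,y) over outcomes with W > Z gives 271/70.
E[W·Z | W > Z] = (271/70) / (27/70) = 271/27.

271/27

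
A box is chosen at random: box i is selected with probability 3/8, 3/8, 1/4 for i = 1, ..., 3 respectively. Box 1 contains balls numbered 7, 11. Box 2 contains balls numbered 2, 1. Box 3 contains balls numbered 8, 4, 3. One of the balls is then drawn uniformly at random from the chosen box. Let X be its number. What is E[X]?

83/16

E[X | box 1] = (7+11)/2 = 9.
E[X | box 2] = (2+1)/2 = 3/2.
E[X | box 3] = (8+4+3)/3 = 5.
E[X] = (3/8)·(9) + (3/8)·(3/2) + (1/4)·(5) = 83/16.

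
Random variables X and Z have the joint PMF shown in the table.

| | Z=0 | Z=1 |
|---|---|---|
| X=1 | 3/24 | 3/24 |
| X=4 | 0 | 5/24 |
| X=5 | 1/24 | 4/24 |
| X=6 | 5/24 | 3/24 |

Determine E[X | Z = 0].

38/9

P(Z = 0) = 3/8.
Σ X·P over the event = 1·(3/24) + 5·(1/24) + 6·(5/24) = 19/12.
E[X | Z = 0] = (19/12) / (3/8) = 38/9.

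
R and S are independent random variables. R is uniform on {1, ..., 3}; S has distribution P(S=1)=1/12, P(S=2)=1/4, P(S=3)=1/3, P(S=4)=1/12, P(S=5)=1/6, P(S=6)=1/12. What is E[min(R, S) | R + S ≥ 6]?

P(R + S ≥ 6) = 5/12.
Summing min(R,S)·P(x,y) over outcomes with R + S ≥ 6 gives 35/36.
E[min(R, S) | R + S ≥ 6] = (35/36) / (5/12) = 7/3.

7/3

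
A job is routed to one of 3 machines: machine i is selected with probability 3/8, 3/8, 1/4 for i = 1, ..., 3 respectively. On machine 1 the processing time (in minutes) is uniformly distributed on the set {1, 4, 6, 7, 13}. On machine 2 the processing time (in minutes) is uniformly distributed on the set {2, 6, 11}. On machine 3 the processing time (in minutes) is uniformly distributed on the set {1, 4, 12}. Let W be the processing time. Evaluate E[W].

E[W | machine 1] = (1+4+6+7+13)/5 = 31/5.
E[W | machine 2] = (2+6+11)/3 = 19/3.
E[W | machine 3] = (1+4+12)/3 = 17/3.
E[W] = (3/8)·(31/5) + (3/8)·(19/3) + (1/4)·(17/3) = 367/60.

367/60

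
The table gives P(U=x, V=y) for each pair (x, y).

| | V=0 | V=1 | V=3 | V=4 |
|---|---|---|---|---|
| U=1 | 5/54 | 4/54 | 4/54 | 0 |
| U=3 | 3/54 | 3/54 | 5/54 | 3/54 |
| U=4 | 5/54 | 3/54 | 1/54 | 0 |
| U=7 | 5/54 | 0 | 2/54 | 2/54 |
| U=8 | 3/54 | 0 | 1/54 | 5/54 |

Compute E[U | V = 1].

5/2

P(V = 1) = 5/27.
Σ U·P over the event = 1·(4/54) + 3·(3/54) + 4·(3/54) = 25/54.
E[U | V = 1] = (25/54) / (5/27) = 5/2.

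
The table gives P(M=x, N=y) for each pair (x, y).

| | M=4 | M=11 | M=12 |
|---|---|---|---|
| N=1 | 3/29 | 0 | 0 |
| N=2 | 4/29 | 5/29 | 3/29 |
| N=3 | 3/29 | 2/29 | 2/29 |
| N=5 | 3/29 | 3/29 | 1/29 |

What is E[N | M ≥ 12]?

17/6

P(M ≥ 12) = 6/29.
Summing N·P(M=x,N=y) over the conditioning event gives 17/29.
E[N | M ≥ 12] = (17/29) / (6/29) = 17/6.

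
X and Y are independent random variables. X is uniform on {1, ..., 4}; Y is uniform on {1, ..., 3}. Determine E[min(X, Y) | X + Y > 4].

13/6

Outcomes with X + Y > 4: (2,3), (3,2), (3,3), (4,1), (4,2), (4,3), each with probability 1/12.
E[min(X, Y) | X + Y > 4] = (2 + 2 + 3 + 1 + 2 + 3) / 6 = 13/6.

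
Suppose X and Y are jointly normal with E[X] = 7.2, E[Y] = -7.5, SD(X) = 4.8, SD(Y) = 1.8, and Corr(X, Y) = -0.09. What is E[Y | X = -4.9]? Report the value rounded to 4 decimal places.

For a bivariate normal, E[Y | X=x] = μ_Y + ρ·(σ_Y/σ_X)·(x − μ_X).
E[Y | X=-4.9] = -7.5 + (-0.09)·(1.8/4.8)·(-4.9 − (7.2)) = -7.5 + (-0.03375)·(-12.1) = -7.0916.

-7.0916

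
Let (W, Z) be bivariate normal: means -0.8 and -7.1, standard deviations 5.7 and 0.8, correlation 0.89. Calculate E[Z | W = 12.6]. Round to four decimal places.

The regression of Z on W has slope ρ·σ_Z/σ_W and passes through (μ_W, μ_Z).
E[Z | W=12.6] = -7.1 + (0.89)·(0.8/5.7)·(12.6 − (-0.8)) = -7.1 + (0.12491)·(13.4) = -5.4262.

-5.4262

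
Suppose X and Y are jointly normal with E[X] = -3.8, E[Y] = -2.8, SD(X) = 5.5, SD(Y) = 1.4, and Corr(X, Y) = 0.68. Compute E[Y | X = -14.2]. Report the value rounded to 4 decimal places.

The regression of Y on X has slope ρ·σ_Y/σ_X and passes through (μ_X, μ_Y).
E[Y | X=-14.2] = -2.8 + (0.68)·(1.4/5.5)·(-14.2 − (-3.8)) = -2.8 + (0.17309)·(-10.4) = -4.6001.

-4.6001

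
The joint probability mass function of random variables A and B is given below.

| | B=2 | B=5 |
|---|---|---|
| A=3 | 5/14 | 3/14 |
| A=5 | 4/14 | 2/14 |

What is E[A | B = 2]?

P(B = 2) = 9/14.
Summing A·P(A=x,B=y) over the conditioning event gives 5/2.
E[A | B = 2] = (5/2) / (9/14) = 35/9.

35/9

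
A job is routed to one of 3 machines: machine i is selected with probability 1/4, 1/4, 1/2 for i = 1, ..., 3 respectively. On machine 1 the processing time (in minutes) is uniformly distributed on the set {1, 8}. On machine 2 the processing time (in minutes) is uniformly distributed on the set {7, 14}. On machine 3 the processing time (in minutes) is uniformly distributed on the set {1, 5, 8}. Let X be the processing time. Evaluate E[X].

E[X | machine 1] = (1+8)/2 = 9/2.
E[X | machine 2] = (7+14)/2 = 21/2.
E[X | machine 3] = (1+5+8)/3 = 14/3.
E[X] = (1/4)·(9/2) + (1/4)·(21/2) + (1/2)·(14/3) = 73/12.

73/12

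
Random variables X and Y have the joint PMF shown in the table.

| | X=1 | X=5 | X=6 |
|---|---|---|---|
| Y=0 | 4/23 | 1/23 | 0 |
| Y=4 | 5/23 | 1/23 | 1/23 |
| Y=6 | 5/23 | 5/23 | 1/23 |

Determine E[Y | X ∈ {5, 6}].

P(X ∈ {5, 6}) = 9/23.
Σ Y·P over the event = 0·(1/23) + 4·(1/23) + 6·(5/23) + 4·(1/23) + 6·(1/23) = 44/23.
E[Y | X ∈ {5, 6}] = (44/23) / (9/23) = 44/9.

44/9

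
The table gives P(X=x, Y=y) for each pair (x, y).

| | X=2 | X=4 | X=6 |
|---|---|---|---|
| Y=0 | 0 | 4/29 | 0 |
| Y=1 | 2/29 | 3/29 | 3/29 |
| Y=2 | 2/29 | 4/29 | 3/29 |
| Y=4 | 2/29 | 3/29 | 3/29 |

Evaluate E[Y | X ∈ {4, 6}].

P(X ∈ {4, 6}) = 23/29.
Σ Y·P over the event = 0·(4/29) + 1·(3/29) + 2·(4/29) + 4·(3/29) + 1·(3/29) + 2·(3/29) + 4·(3/29) = 44/29.
E[Y | X ∈ {4, 6}] = (44/29) / (23/29) = 44/23.

44/23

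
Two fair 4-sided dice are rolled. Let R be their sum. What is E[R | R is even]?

5

P(R is even) = 1/2.
Σ over the event: 2·1/16 + 4·3/16 + 6·3/16 + 8·1/16 = 5/2.
E[R | R is even] = (5/2) / (1/2) = 5.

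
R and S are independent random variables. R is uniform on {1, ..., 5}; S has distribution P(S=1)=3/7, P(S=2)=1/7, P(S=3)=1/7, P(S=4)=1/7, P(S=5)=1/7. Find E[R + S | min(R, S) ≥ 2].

7

P(min(R, S) ≥ 2) = 16/35.
Summing (R+S)·P(x,y) over outcomes with min(R, S) ≥ 2 gives 16/5.
E[R + S | min(R, S) ≥ 2] = (16/5) / (16/35) = 7.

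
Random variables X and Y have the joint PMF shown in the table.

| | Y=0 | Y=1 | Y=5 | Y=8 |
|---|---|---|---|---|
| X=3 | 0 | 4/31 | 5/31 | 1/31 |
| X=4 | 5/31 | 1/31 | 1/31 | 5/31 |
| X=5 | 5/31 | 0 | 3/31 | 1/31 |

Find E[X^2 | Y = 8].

P(Y = 8) = 7/31.
Σ X^2·P over the event = 9·(1/31) + 16·(5/31) + 25·(1/31) = 114/31.
E[X^2 | Y = 8] = (114/31) / (7/31) = 114/7.

114/7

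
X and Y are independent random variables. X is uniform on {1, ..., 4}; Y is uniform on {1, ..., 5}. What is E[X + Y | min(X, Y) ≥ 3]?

15/2

P(min(X, Y) ≥ 3) = 3/10.
Summing (X+Y)·P(x,y) over outcomes with min(X, Y) ≥ 3 gives 9/4.
E[X + Y | min(X, Y) ≥ 3] = (9/4) / (3/10) = 15/2.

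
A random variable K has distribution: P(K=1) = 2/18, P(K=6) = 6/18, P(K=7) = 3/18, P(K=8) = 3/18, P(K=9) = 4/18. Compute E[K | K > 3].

117/16

P(K > 3) = 8/9.
Σ over the event: 6·1/3 + 7·1/6 + 8·1/6 + 9·2/9 = 13/2.
E[K | K > 3] = (13/2) / (8/9) = 117/16.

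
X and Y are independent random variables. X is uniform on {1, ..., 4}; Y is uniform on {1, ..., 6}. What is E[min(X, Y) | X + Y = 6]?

2

Outcomes with X + Y = 6: (1,5), (2,4), (3,3), (4,2), each with probability 1/24.
E[min(X, Y) | X + Y = 6] = (1 + 2 + 3 + 2) / 4 = 2.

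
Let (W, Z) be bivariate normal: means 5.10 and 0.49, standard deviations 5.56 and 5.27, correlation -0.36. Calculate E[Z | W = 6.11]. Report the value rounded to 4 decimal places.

0.1454

The regression of Z on W has slope ρ·σ_Z/σ_W and passes through (μ_W, μ_Z).
E[Z | W=6.11] = 0.49 + (-0.36)·(5.27/5.56)·(6.11 − (5.10)) = 0.49 + (-0.34122)·(1.01) = 0.1454.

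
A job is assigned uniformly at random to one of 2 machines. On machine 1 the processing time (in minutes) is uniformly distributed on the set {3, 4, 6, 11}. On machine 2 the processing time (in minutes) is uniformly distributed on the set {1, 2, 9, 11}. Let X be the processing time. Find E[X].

E[X | machine 1] = (3+4+6+11)/4 = 6.
E[X | machine 2] = (1+2+9+11)/4 = 23/4.
By the law of total expectation,
E[X] = (1/2)·(6) + (1/2)·(23/4) = 47/8.

47/8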